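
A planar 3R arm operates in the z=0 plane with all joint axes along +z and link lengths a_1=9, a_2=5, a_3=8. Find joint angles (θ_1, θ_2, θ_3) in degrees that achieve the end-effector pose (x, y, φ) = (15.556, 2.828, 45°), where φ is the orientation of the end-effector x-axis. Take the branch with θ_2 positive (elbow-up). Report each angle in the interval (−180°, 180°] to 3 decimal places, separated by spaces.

wrist centre = target − a_3·(cos φ, sin φ) = (9.8991, -2.8289)
cos θ_2 = (105.9955−9²−5²)/(2·9·5) = -0.0000; θ_2 = 90.0029° (elbow-up)
β = atan2(-2.8289,9.8991) = -15.9482°; ψ = atan2(5.0000,8.9998) = 29.0553°
θ_1 = β − ψ = -45.0035°
θ_3 = φ − θ_1 − θ_2 = 0.0006° (wrapped to (-180°,180°])

-45.003 90.003 0.001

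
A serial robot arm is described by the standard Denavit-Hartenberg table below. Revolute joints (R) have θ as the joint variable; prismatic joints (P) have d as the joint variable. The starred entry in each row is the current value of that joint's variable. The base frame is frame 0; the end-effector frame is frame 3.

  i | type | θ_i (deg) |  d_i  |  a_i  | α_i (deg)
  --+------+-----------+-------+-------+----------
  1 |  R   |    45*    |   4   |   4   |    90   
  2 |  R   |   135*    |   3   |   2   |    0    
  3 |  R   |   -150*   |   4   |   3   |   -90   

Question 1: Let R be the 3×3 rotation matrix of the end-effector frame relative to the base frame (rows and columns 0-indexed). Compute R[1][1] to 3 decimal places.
0.707

End-effector y-axis (col 1 of R) = (-0.7071,0.7071,-0.0000)
R[1][1] = 0.7071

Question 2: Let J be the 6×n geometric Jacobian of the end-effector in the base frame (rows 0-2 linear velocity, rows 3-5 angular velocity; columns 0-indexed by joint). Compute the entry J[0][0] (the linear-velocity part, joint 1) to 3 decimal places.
1.072

axis z_0 = ẑ; lever o_n−o_0 = (8.8272,-1.0723,4.6378)
cross product → J_v[:, 0] = (1.0723,8.8272,-0.0000)
J_ω[:, 0] = z_0
entry J[0][0] = 1.0723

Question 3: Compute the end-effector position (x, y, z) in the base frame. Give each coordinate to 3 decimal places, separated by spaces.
after link 1: o_1 = (2.8284, 2.8284, 4.0000)
after link 2: o_2 = (3.9497, -0.2929, 5.4142)
after link 3: o_3 = (8.8272, -1.0723, 4.6378)

8.827 -1.072 4.638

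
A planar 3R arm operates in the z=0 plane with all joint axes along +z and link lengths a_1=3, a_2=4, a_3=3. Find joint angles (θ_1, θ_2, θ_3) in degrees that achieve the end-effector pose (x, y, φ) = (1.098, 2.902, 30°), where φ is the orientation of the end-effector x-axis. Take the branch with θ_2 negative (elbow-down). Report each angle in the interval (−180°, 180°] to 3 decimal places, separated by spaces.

-120.003 -149.998 -59.999

wrist centre = target − a_3·(cos φ, sin φ) = (-1.5001, 1.4020)
cos θ_2 = (4.2158−3²−4²)/(2·3·4) = -0.8660; θ_2 = -149.9979° (elbow-down)
β = atan2(1.4020,-1.5001) = 136.9356°; ψ = atan2(-2.0001,-0.4640) = -103.0615°
θ_1 = β − ψ = 239.9971°
θ_3 = φ − θ_1 − θ_2 = -59.9992° (wrapped to (-180°,180°])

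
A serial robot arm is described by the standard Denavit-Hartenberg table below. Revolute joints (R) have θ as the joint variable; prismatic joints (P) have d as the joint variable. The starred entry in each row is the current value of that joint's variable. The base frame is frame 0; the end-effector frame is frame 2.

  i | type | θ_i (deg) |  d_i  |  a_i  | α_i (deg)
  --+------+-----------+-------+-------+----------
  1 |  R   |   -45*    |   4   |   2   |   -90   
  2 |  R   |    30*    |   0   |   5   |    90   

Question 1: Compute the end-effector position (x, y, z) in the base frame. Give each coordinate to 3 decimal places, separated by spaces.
4.476 -4.476 1.500

after link 1: o_1 = (1.4142, -1.4142, 4.0000)
after link 2: o_2 = (4.4761, -4.4761, 1.5000)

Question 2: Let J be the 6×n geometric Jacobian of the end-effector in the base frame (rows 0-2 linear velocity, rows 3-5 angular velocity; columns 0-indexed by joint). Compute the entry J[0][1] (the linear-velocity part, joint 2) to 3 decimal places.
-1.768

axis z_1 = (0.7071,0.7071,0.0000); lever o_n−o_1 = (3.0619,-3.0619,-2.5000)
cross product → J_v[:, 1] = (-1.7678,1.7678,-4.3301)
J_ω[:, 1] = z_1
entry J[0][1] = -1.7678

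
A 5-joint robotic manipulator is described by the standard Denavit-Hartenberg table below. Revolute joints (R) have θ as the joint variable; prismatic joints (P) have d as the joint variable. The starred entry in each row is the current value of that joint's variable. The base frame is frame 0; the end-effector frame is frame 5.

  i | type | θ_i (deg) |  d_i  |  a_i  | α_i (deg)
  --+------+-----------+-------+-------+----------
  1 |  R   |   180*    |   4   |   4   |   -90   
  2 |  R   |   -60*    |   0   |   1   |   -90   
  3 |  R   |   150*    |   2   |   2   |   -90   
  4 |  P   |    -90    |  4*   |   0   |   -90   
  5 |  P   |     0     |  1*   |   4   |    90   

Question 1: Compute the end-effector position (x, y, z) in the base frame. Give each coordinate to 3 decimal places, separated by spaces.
-7.397 -1.964 -2.116

after link 1: o_1 = (-4.0000, 0.0000, 4.0000)
after link 2: o_2 = (-4.5000, 0.0000, 4.8660)
after link 3: o_3 = (-5.3660, 1.0000, 2.3660)
after link 4: o_4 = (-4.3660, -2.4641, 0.6340)
after link 5: o_5 = (-7.3971, -1.9641, -2.1160)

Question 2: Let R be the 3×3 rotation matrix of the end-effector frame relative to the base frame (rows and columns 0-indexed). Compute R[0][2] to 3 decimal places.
0.250

End-effector z-axis (col 2 of R) = (0.2500,-0.8660,-0.4330)
R[0][2] = 0.2500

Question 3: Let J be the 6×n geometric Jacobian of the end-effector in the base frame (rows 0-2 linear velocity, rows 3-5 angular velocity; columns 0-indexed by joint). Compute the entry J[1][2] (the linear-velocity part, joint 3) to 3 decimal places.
axis z_2 = (-0.8660,0.0000,-0.5000); lever o_n−o_2 = (-2.8971,-1.9641,-6.9821)
cross product → J_v[:, 2] = (-0.9821,-4.5981,1.7010)
J_ω[:, 2] = z_2
entry J[1][2] = -4.5981

-4.598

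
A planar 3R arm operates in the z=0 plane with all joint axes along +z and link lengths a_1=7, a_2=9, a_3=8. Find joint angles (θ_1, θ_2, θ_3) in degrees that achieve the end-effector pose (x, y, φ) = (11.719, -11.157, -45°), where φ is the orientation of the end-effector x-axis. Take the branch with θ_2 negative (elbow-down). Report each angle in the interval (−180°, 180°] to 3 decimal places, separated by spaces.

29.999 -119.999 45.001

wrist centre = target − a_3·(cos φ, sin φ) = (6.0621, -5.5001)
cos θ_2 = (67.0012−7²−9²)/(2·7·9) = -0.5000; θ_2 = -119.9994° (elbow-down)
β = atan2(-5.5001,6.0621) = -42.2173°; ψ = atan2(-7.7943,2.5001) = -72.2159°
θ_1 = β − ψ = 29.9986°
θ_3 = φ − θ_1 − θ_2 = 45.0007° (wrapped to (-180°,180°])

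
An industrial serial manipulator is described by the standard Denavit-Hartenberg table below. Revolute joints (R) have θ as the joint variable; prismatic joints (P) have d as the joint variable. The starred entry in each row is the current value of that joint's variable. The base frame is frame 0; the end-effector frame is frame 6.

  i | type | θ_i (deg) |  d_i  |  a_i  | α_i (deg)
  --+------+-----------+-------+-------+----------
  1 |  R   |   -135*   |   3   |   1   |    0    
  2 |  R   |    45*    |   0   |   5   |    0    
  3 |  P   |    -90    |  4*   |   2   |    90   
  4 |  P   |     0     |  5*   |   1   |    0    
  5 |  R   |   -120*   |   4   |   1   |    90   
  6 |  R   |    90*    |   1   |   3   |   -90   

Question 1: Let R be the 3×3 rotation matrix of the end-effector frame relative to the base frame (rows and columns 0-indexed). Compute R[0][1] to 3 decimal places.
-0.866

End-effector y-axis (col 1 of R) = (-0.8660,-0.0000,-0.5000)
R[0][1] = -0.8660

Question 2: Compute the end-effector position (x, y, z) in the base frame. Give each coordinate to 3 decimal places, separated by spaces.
-2.341 6.293 6.634

after link 1: o_1 = (-0.7071, -0.7071, 3.0000)
after link 2: o_2 = (-0.7071, -5.7071, 3.0000)
after link 3: o_3 = (-2.7071, -5.7071, 7.0000)
after link 4: o_4 = (-3.7071, -0.7071, 7.0000)
after link 5: o_5 = (-3.2071, 3.2929, 6.1340)
after link 6: o_6 = (-2.3411, 6.2929, 6.6340)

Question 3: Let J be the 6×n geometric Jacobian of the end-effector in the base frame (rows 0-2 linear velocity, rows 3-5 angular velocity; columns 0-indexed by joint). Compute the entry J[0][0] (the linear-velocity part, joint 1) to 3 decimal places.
axis z_0 = ẑ; lever o_n−o_0 = (-2.3411,6.2929,6.6340)
cross product → J_v[:, 0] = (-6.2929,-2.3411,0.0000)
J_ω[:, 0] = z_0
entry J[0][0] = -6.2929

-6.293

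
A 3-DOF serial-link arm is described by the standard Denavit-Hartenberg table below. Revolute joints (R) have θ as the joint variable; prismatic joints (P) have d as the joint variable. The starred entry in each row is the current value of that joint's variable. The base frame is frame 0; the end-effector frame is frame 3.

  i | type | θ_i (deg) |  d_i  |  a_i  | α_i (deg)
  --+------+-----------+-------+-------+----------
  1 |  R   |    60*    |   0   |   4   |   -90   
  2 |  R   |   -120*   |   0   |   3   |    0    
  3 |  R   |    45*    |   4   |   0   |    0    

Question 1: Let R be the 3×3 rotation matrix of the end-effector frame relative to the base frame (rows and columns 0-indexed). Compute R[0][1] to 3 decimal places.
0.483

End-effector y-axis (col 1 of R) = (0.4830,0.8365,-0.2588)
R[0][1] = 0.4830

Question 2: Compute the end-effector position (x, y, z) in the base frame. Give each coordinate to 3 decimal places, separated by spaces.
after link 1: o_1 = (2.0000, 3.4641, 0.0000)
after link 2: o_2 = (1.2500, 2.1651, 2.5981)
after link 3: o_3 = (-2.2141, 4.1651, 2.5981)

-2.214 4.165 2.598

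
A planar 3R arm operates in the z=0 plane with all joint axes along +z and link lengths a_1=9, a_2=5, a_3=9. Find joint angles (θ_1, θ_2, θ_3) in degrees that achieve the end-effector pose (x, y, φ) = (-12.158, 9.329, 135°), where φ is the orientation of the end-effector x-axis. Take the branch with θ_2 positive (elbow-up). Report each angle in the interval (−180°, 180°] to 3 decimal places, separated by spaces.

wrist centre = target − a_3·(cos φ, sin φ) = (-5.7940, 2.9650)
cos θ_2 = (42.3623−9²−5²)/(2·9·5) = -0.7071; θ_2 = 134.9982° (elbow-up)
β = atan2(2.9650,-5.7940) = 152.8994°; ψ = atan2(3.5356,5.4646) = 32.9033°
θ_1 = β − ψ = 119.9960°
θ_3 = φ − θ_1 − θ_2 = -119.9943° (wrapped to (-180°,180°])

119.996 134.998 -119.994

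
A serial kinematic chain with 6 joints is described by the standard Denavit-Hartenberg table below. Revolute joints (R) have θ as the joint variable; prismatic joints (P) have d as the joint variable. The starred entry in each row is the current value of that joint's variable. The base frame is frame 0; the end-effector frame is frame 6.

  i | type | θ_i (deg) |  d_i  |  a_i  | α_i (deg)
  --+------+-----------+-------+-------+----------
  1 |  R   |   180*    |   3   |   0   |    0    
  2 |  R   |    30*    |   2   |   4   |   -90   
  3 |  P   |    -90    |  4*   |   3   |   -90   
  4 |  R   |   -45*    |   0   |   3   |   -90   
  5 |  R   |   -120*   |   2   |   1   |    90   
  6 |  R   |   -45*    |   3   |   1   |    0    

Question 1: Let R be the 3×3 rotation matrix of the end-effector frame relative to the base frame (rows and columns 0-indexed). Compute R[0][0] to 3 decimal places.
End-effector x-axis (col 0 of R) = (-0.4053,-0.5227,-0.7500)
R[0][0] = -0.4053

-0.405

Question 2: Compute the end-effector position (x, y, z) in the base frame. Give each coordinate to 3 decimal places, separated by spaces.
-2.062 -4.385 8.595

after link 1: o_1 = (0.0000, 0.0000, 3.0000)
after link 2: o_2 = (-3.4641, -2.0000, 5.0000)
after link 3: o_3 = (-1.4641, -5.4641, 8.0000)
after link 4: o_4 = (-0.4034, -7.3012, 10.1213)
after link 5: o_5 = (-2.0373, -6.2033, 11.1820)
after link 6: o_6 = (-2.0622, -4.3850, 8.5949)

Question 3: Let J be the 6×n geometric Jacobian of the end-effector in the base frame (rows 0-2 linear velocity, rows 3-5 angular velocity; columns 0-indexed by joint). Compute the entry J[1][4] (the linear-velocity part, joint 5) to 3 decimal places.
-1.713

axis z_4 = (-0.3536,0.6124,0.7071); lever o_n−o_4 = (-1.6587,2.9162,-1.5265)
cross product → J_v[:, 4] = (-2.9968,-1.7126,-0.0153)
J_ω[:, 4] = z_4
entry J[1][4] = -1.7126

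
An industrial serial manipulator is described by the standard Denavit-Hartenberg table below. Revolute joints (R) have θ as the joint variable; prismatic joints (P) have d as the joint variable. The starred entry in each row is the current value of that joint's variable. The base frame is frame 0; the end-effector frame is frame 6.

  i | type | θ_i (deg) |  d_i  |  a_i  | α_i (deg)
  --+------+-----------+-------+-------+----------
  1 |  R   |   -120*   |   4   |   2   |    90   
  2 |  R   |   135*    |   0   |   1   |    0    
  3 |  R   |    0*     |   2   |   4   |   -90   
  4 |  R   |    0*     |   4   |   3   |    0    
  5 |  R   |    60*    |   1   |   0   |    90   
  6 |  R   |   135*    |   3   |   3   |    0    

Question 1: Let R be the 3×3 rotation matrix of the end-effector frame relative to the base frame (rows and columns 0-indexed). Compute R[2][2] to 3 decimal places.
End-effector z-axis (col 2 of R) = (-0.1268,0.7803,0.6124)
R[2][2] = 0.6124

0.612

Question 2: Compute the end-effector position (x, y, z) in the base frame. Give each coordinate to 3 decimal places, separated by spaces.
after link 1: o_1 = (-1.0000, -1.7321, 4.0000)
after link 2: o_2 = (-0.6464, -1.1197, 4.7071)
after link 3: o_3 = (-0.9643, 2.3298, 7.5355)
after link 4: o_4 = (1.5106, 6.6164, 6.8284)
after link 5: o_5 = (1.8641, 7.2288, 6.1213)
after link 6: o_6 = (0.2677, 11.1379, 5.7084)

0.268 11.138 5.708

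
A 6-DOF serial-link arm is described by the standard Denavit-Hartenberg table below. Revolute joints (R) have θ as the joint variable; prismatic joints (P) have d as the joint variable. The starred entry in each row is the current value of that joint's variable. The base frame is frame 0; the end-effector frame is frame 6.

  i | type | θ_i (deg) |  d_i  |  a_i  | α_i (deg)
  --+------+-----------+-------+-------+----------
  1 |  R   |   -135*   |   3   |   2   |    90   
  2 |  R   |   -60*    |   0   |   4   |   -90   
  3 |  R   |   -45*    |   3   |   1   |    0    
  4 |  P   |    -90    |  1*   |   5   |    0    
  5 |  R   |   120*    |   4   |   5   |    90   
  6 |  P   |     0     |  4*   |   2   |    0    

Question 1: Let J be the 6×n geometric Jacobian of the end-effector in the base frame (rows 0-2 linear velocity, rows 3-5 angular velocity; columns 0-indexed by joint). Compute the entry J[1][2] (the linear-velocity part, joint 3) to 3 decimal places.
axis z_2 = (-0.6124,-0.6124,0.5000); lever o_n−o_2 = (-12.9366,1.0896,1.4905)
cross product → J_v[:, 2] = (-1.4575,-5.5556,-8.5893)
J_ω[:, 2] = z_2
entry J[1][2] = -5.5556

-5.556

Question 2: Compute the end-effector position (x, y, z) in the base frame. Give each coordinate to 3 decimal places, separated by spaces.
after link 1: o_1 = (-1.4142, -1.4142, 3.0000)
after link 2: o_2 = (-2.8284, -2.8284, -0.4641)
after link 3: o_3 = (-5.4155, -4.4155, 0.4235)
after link 4: o_4 = (-7.2779, -1.2779, 3.9854)
after link 5: o_5 = (-12.3500, -4.5199, 1.8028)
after link 6: o_6 = (-15.7651, -1.7388, 1.0263)

-15.765 -1.739 1.026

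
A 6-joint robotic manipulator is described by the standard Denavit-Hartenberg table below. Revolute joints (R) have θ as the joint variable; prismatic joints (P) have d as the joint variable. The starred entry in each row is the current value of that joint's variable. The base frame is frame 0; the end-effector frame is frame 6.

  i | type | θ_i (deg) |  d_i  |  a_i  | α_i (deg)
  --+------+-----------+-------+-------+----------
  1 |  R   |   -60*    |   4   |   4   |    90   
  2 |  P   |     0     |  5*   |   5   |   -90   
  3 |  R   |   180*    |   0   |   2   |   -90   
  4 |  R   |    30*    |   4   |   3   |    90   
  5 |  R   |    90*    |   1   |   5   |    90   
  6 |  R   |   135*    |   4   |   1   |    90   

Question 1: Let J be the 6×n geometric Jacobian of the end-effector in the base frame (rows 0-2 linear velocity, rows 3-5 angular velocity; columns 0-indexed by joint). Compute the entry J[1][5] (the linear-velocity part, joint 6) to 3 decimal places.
0.047

axis z_5 = (-0.4330,0.7500,-0.5000); lever o_n−o_5 = (-1.2965,3.6597,-1.3876)
cross product → J_v[:, 5] = (0.7891,0.0474,-0.6124)
J_ω[:, 5] = z_5
entry J[1][5] = 0.0474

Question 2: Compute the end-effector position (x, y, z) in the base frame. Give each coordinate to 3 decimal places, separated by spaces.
after link 1: o_1 = (2.0000, -3.4641, 4.0000)
after link 2: o_2 = (0.1699, -10.2942, 4.0000)
after link 3: o_3 = (-0.8301, -8.5622, 4.0000)
after link 4: o_4 = (-5.5933, -8.3122, 2.5000)
after link 5: o_5 = (-10.1734, -10.3792, 3.3660)
after link 6: o_6 = (-11.4698, -6.7194, 1.9784)

-11.470 -6.719 1.978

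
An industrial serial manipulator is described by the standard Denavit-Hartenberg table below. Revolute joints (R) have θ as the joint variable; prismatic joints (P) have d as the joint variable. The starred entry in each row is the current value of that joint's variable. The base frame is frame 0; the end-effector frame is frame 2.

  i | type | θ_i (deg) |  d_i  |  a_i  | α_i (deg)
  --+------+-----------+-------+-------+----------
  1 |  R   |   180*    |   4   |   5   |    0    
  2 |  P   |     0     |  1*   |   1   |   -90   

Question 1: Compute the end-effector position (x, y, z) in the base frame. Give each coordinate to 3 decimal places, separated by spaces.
after link 1: o_1 = (-5.0000, 0.0000, 4.0000)
after link 2: o_2 = (-6.0000, 0.0000, 5.0000)

-6.000 0.000 5.000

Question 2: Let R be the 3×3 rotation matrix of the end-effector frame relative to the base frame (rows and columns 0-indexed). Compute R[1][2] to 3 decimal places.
End-effector z-axis (col 2 of R) = (-0.0000,-1.0000,0.0000)
R[1][2] = -1.0000

-1.000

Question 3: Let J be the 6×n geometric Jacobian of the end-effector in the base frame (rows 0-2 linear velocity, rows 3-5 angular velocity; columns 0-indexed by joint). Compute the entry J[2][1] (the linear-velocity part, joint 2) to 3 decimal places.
prismatic axis z_1 = (0.0000,0.0000,1.0000)
J_v[:, 1] = z_1; J_ω[:, 1] = (0,0,0)
entry J[2][1] = 1.0000

1.000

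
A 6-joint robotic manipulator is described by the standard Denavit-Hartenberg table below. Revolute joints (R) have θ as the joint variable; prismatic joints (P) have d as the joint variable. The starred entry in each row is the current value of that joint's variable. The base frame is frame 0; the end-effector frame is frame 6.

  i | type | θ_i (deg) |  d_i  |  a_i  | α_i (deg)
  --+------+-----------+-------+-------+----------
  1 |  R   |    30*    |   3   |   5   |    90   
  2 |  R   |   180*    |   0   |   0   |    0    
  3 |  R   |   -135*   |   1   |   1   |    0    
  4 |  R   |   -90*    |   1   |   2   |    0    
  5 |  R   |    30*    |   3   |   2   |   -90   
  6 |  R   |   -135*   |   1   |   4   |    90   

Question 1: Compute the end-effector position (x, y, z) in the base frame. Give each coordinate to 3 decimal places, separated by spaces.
9.613 -3.490 3.473

after link 1: o_1 = (4.3301, 2.5000, 3.0000)
after link 2: o_2 = (4.3301, 2.5000, 3.0000)
after link 3: o_3 = (5.4425, 1.9875, 3.7071)
after link 4: o_4 = (7.1672, 1.8286, 2.2929)
after link 5: o_5 = (10.3403, 0.1965, 1.7753)
after link 6: o_6 = (9.6126, -3.4896, 3.4732)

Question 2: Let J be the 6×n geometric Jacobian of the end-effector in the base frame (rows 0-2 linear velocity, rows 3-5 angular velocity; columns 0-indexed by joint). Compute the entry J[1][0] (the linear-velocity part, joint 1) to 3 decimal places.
9.613

axis z_0 = ẑ; lever o_n−o_0 = (9.6126,-3.4896,3.4732)
cross product → J_v[:, 0] = (3.4896,9.6126,-0.0000)
J_ω[:, 0] = z_0
entry J[1][0] = 9.6126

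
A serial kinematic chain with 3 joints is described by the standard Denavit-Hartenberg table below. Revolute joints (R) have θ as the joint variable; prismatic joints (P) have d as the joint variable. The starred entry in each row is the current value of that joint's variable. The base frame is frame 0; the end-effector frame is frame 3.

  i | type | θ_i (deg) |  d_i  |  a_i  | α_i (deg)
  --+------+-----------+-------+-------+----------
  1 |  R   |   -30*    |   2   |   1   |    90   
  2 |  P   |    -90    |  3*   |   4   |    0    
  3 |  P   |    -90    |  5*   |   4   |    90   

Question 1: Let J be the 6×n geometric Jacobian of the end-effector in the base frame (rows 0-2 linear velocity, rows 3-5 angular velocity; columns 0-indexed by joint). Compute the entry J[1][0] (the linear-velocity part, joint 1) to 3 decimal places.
axis z_0 = ẑ; lever o_n−o_0 = (-6.5981,-5.4282,-2.0000)
cross product → J_v[:, 0] = (5.4282,-6.5981,0.0000)
J_ω[:, 0] = z_0
entry J[1][0] = -6.5981

-6.598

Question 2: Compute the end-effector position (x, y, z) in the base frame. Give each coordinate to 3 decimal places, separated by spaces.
-6.598 -5.428 -2.000

after link 1: o_1 = (0.8660, -0.5000, 2.0000)
after link 2: o_2 = (-0.6340, -3.0981, -2.0000)
after link 3: o_3 = (-6.5981, -5.4282, -2.0000)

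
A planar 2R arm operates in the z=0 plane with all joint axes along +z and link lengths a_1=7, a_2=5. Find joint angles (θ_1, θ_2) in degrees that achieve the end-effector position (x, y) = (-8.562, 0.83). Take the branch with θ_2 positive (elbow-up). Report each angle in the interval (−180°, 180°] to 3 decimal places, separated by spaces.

138.924 90.003

cos θ_2 = (73.9967−7²−5²)/(2·7·5) = -0.0000; θ_2 = 90.0027° (elbow-up)
β = atan2(0.8300,-8.5620) = 174.4630°; ψ = atan2(5.0000,6.9998) = 35.5386°
θ_1 = β − ψ = 138.9245°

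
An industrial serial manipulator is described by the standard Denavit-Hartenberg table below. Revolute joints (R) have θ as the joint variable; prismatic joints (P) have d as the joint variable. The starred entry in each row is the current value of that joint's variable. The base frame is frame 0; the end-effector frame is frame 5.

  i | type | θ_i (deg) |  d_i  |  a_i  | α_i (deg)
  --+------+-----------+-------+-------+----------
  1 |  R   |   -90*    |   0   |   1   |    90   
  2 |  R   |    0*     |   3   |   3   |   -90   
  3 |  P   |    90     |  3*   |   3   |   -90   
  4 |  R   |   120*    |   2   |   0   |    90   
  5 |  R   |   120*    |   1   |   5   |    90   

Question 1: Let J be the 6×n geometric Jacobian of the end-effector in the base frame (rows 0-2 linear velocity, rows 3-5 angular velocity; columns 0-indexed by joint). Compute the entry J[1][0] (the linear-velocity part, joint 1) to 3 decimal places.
2.116

axis z_0 = ẑ; lever o_n−o_0 = (2.1160,2.3301,4.6651)
cross product → J_v[:, 0] = (-2.3301,2.1160,0.0000)
J_ω[:, 0] = z_0
entry J[1][0] = 2.1160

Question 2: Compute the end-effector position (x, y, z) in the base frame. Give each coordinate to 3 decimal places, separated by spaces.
2.116 2.330 4.665

after link 1: o_1 = (0.0000, -1.0000, 0.0000)
after link 2: o_2 = (-3.0000, -4.0000, 0.0000)
after link 3: o_3 = (0.0000, -4.0000, 3.0000)
after link 4: o_4 = (0.0000, -2.0000, 3.0000)
after link 5: o_5 = (2.1160, 2.3301, 4.6651)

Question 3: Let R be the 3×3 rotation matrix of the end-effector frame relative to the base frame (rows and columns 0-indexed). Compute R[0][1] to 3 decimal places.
0.866

End-effector y-axis (col 1 of R) = (0.8660,0.0000,-0.5000)
R[0][1] = 0.8660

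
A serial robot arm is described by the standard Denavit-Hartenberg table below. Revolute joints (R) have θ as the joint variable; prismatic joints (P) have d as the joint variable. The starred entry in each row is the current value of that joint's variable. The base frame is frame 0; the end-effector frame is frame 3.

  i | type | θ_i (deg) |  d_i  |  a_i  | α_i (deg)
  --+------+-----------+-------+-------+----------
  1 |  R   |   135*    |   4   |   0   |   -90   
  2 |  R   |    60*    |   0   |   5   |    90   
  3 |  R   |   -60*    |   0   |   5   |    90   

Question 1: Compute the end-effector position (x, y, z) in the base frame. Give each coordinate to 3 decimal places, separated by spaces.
0.410 5.714 -2.495

after link 1: o_1 = (0.0000, 0.0000, 4.0000)
after link 2: o_2 = (-1.7678, 1.7678, -0.3301)
after link 3: o_3 = (0.4102, 5.7135, -2.4952)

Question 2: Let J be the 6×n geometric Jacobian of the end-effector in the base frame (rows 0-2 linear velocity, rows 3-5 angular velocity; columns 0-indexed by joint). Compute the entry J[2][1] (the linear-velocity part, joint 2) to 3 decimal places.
-3.750

axis z_1 = (-0.7071,-0.7071,0.0000); lever o_n−o_1 = (0.4102,5.7135,-6.4952)
cross product → J_v[:, 1] = (4.5928,-4.5928,-3.7500)
J_ω[:, 1] = z_1
entry J[2][1] = -3.7500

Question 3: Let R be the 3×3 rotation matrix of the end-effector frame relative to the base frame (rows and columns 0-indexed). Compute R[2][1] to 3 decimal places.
0.500

End-effector y-axis (col 1 of R) = (-0.6124,0.6124,0.5000)
R[2][1] = 0.5000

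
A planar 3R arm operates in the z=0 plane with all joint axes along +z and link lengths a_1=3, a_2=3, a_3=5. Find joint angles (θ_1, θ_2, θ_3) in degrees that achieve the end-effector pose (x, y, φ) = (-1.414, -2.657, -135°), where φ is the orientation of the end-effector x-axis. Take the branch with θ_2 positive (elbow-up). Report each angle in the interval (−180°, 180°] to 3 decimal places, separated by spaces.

-45.004 134.997 135.007

wrist centre = target − a_3·(cos φ, sin φ) = (2.1215, 0.8785)
cos θ_2 = (5.2727−3²−3²)/(2·3·3) = -0.7071; θ_2 = 134.9971° (elbow-up)
β = atan2(0.8785,2.1215) = 22.4946°; ψ = atan2(2.1214,0.8788) = 67.4985°
θ_1 = β − ψ = -45.0039°
θ_3 = φ − θ_1 − θ_2 = 135.0069° (wrapped to (-180°,180°])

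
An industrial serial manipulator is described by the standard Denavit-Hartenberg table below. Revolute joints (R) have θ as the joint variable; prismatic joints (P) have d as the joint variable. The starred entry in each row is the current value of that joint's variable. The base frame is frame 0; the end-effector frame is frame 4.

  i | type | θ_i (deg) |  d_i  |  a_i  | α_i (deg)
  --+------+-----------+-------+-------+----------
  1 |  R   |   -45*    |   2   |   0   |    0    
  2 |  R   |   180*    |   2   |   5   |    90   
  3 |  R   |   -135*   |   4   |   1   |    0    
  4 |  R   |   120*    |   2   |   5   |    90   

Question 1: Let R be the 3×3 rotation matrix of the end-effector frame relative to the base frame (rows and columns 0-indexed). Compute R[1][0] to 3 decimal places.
End-effector x-axis (col 0 of R) = (-0.6830,0.6830,-0.2588)
R[1][0] = 0.6830

0.683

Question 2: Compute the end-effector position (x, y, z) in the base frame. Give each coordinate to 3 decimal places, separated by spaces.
-2.208 10.693 1.999

after link 1: o_1 = (0.0000, 0.0000, 2.0000)
after link 2: o_2 = (-3.5355, 3.5355, 4.0000)
after link 3: o_3 = (-0.2071, 5.8640, 3.2929)
after link 4: o_4 = (-2.2080, 10.6932, 1.9988)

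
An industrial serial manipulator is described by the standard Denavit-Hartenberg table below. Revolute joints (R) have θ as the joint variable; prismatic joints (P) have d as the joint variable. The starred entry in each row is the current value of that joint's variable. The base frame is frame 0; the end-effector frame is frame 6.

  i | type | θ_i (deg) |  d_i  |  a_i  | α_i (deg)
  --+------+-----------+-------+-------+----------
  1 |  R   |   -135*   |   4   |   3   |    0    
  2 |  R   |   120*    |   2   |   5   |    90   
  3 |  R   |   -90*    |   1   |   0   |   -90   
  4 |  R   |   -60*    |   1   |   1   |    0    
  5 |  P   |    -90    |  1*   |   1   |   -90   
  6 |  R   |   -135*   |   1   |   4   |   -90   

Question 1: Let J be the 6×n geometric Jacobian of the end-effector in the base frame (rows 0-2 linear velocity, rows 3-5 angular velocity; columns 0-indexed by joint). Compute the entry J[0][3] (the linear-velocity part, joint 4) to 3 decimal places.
0.669

axis z_3 = (0.9659,-0.2588,0.0000); lever o_n−o_3 = (4.4522,-2.0397,-2.5835)
cross product → J_v[:, 3] = (0.6686,2.4954,-0.8178)
J_ω[:, 3] = z_3
entry J[0][3] = 0.6686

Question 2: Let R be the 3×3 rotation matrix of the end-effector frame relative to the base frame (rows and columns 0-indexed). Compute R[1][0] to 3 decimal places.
0.158

End-effector x-axis (col 0 of R) = (0.7745,0.1585,-0.6124)
R[1][0] = 0.1585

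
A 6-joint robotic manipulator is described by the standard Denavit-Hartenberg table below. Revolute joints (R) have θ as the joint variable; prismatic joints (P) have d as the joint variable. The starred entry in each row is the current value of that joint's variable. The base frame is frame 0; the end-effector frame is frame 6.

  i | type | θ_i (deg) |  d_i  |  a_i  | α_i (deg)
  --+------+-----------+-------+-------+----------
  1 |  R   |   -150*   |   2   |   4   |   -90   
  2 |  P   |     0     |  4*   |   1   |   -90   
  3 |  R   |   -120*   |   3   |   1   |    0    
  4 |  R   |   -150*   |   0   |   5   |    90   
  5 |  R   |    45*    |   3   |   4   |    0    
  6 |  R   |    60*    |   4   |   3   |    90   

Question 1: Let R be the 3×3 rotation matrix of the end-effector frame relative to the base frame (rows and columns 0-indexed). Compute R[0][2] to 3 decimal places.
-0.483

End-effector z-axis (col 2 of R) = (-0.4830,0.8365,-0.2588)
R[0][2] = -0.4830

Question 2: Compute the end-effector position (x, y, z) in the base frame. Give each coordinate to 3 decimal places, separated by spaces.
after link 1: o_1 = (-3.4641, -2.0000, 2.0000)
after link 2: o_2 = (-2.3301, -5.9641, 2.0000)
after link 3: o_3 = (-1.4641, -6.4641, -1.0000)
after link 4: o_4 = (-3.9641, -2.1340, -1.0000)
after link 5: o_5 = (-7.9764, -1.1845, -3.8284)
after link 6: o_6 = (-11.0523, -3.8569, -6.7262)

-11.052 -3.857 -6.726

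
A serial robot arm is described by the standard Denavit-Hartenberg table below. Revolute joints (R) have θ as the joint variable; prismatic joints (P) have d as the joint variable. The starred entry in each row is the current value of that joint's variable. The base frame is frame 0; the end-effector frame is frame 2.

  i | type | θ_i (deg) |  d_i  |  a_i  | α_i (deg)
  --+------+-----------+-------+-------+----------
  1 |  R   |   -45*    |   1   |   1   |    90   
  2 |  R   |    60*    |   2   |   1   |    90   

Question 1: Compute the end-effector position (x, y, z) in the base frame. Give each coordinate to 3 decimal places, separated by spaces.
after link 1: o_1 = (0.7071, -0.7071, 1.0000)
after link 2: o_2 = (-0.3536, -2.4749, 1.8660)

-0.354 -2.475 1.866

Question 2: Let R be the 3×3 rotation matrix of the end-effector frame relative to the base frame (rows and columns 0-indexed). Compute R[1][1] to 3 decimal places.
-0.707

End-effector y-axis (col 1 of R) = (-0.7071,-0.7071,0.0000)
R[1][1] = -0.7071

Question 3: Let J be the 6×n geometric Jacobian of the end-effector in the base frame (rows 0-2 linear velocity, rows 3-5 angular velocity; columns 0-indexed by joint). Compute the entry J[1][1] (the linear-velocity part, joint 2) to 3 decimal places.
0.612

axis z_1 = (-0.7071,-0.7071,0.0000); lever o_n−o_1 = (-1.0607,-1.7678,0.8660)
cross product → J_v[:, 1] = (-0.6124,0.6124,0.5000)
J_ω[:, 1] = z_1
entry J[1][1] = 0.6124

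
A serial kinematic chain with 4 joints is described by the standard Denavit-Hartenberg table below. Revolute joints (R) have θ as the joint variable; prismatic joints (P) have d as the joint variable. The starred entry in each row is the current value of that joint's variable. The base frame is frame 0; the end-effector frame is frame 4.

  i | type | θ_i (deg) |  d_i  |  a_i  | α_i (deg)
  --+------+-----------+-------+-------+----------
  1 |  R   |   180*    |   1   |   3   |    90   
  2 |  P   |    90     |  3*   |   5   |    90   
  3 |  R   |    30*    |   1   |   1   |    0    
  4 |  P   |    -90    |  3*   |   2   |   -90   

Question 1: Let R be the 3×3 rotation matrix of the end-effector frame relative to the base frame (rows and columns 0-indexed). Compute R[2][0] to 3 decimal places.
0.500

End-effector x-axis (col 0 of R) = (-0.0000,-0.8660,0.5000)
R[2][0] = 0.5000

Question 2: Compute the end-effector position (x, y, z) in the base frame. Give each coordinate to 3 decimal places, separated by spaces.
-7.000 1.768 7.866

after link 1: o_1 = (-3.0000, 0.0000, 1.0000)
after link 2: o_2 = (-3.0000, 3.0000, 6.0000)
after link 3: o_3 = (-4.0000, 3.5000, 6.8660)
after link 4: o_4 = (-7.0000, 1.7679, 7.8660)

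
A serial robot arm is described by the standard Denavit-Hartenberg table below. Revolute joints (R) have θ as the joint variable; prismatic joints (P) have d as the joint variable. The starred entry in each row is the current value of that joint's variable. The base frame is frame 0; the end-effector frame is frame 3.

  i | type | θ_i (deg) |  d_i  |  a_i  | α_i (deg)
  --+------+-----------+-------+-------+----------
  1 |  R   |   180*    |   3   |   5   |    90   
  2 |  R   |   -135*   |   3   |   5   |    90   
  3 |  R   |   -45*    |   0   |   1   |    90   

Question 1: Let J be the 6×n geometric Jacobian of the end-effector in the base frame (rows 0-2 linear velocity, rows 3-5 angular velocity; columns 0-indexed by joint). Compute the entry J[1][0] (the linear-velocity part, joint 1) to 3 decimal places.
-0.964

axis z_0 = ẑ; lever o_n−o_0 = (-0.9645,2.2929,-1.0355)
cross product → J_v[:, 0] = (-2.2929,-0.9645,0.0000)
J_ω[:, 0] = z_0
entry J[1][0] = -0.9645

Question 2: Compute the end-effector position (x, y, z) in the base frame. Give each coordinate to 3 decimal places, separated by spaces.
after link 1: o_1 = (-5.0000, 0.0000, 3.0000)
after link 2: o_2 = (-1.4645, 3.0000, -0.5355)
after link 3: o_3 = (-0.9645, 2.2929, -1.0355)

-0.964 2.293 -1.036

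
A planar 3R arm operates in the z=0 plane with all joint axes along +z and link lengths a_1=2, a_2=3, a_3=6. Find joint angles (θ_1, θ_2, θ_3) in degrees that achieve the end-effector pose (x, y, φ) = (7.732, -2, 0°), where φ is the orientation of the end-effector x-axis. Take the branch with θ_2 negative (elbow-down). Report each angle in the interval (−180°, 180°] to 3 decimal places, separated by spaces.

wrist centre = target − a_3·(cos φ, sin φ) = (1.7320, -2.0000)
cos θ_2 = (6.9998−2²−3²)/(2·2·3) = -0.5000; θ_2 = -120.0010° (elbow-down)
β = atan2(-2.0000,1.7320) = -49.1074°; ψ = atan2(-2.5981,0.5000) = -79.1074°
θ_1 = β − ψ = 30.0000°
θ_3 = φ − θ_1 − θ_2 = 90.0010° (wrapped to (-180°,180°])

30.000 -120.001 90.001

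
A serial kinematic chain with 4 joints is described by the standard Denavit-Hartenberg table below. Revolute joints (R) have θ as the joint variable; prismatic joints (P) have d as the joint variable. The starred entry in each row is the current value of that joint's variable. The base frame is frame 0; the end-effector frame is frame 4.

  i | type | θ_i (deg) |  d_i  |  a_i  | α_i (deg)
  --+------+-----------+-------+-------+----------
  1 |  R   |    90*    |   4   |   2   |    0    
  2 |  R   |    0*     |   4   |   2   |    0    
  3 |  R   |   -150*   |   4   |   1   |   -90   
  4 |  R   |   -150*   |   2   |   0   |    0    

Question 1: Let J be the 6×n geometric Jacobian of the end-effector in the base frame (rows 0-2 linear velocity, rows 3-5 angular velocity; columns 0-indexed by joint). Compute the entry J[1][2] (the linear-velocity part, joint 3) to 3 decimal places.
axis z_2 = (0.0000,0.0000,1.0000); lever o_n−o_2 = (2.2321,0.1340,4.0000)
cross product → J_v[:, 2] = (-0.1340,2.2321,0.0000)
J_ω[:, 2] = z_2
entry J[1][2] = 2.2321

2.232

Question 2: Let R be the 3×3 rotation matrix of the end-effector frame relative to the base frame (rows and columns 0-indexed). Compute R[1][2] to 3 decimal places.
0.500

End-effector z-axis (col 2 of R) = (0.8660,0.5000,0.0000)
R[1][2] = 0.5000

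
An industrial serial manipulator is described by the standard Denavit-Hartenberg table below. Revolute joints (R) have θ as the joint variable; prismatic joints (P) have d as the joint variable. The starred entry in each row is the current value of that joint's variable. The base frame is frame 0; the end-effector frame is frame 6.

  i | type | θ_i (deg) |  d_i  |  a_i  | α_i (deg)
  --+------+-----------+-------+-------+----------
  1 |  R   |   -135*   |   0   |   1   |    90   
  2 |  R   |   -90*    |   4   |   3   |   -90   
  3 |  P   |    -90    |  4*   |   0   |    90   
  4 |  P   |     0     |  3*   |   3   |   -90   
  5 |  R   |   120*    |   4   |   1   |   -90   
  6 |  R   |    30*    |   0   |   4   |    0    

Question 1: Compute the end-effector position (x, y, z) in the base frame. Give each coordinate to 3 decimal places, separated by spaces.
-8.321 -1.578 -3.866

after link 1: o_1 = (-0.7071, -0.7071, 0.0000)
after link 2: o_2 = (-3.5355, 2.1213, -3.0000)
after link 3: o_3 = (-6.3640, -0.7071, -3.0000)
after link 4: o_4 = (-8.4853, 1.4142, 0.0000)
after link 5: o_5 = (-10.9602, -1.7678, -0.8660)
after link 6: o_6 = (-8.3212, -1.5783, -3.8660)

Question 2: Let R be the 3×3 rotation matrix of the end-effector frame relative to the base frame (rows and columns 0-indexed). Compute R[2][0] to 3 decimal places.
End-effector x-axis (col 0 of R) = (0.6597,0.0474,-0.7500)
R[2][0] = -0.7500

-0.750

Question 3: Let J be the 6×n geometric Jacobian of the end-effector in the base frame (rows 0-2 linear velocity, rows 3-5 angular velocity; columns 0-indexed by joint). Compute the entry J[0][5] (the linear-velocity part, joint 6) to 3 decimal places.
1.742

axis z_5 = (0.6124,-0.6124,0.5000); lever o_n−o_5 = (2.6390,0.1895,-3.0000)
cross product → J_v[:, 5] = (1.7424,3.1566,1.7321)
J_ω[:, 5] = z_5
entry J[0][5] = 1.7424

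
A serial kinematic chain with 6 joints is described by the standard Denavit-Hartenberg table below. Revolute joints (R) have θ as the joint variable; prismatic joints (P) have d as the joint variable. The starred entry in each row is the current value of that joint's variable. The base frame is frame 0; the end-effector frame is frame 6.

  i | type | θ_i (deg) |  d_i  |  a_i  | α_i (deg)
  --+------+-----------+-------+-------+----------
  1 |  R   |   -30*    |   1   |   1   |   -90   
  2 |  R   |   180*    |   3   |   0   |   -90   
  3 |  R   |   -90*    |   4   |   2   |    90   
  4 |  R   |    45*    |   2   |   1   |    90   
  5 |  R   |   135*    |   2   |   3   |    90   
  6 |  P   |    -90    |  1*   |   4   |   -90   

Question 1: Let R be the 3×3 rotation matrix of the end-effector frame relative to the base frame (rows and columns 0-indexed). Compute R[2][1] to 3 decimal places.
-0.500

End-effector y-axis (col 1 of R) = (-0.8624,-0.0795,-0.5000)
R[2][1] = -0.5000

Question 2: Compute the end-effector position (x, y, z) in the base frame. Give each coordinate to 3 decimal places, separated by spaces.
after link 1: o_1 = (0.8660, -0.5000, 1.0000)
after link 2: o_2 = (2.3660, 2.0981, 1.0000)
after link 3: o_3 = (3.3660, 3.8301, 5.0000)
after link 4: o_4 = (5.4516, 3.4425, 5.7071)
after link 5: o_5 = (7.2459, 2.3075, 2.7929)
after link 6: o_6 = (6.6940, -0.0625, 6.1213)

6.694 -0.062 6.121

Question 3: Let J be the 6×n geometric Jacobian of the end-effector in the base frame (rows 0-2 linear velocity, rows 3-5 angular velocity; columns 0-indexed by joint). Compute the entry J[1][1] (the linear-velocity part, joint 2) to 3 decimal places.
axis z_1 = (0.5000,0.8660,0.0000); lever o_n−o_1 = (5.8280,0.4375,5.1213)
cross product → J_v[:, 1] = (4.4352,-2.5607,-4.8284)
J_ω[:, 1] = z_1
entry J[1][1] = -2.5607

-2.561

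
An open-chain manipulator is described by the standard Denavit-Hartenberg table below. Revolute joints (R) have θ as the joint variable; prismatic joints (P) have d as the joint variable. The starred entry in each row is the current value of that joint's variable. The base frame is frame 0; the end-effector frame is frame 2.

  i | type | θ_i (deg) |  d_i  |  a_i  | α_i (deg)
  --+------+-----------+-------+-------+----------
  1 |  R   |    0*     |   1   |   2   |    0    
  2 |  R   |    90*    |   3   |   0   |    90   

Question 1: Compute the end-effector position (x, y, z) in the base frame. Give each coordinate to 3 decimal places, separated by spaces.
after link 1: o_1 = (2.0000, 0.0000, 1.0000)
after link 2: o_2 = (2.0000, 0.0000, 4.0000)

2.000 0.000 4.000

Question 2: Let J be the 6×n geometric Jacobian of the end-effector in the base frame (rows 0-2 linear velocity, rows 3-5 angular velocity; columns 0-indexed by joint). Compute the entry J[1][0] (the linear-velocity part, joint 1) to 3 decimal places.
axis z_0 = ẑ; lever o_n−o_0 = (2.0000,0.0000,4.0000)
cross product → J_v[:, 0] = (0.0000,2.0000,0.0000)
J_ω[:, 0] = z_0
entry J[1][0] = 2.0000

2.000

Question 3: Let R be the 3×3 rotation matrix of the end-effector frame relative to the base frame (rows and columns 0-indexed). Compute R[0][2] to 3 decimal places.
1.000

End-effector z-axis (col 2 of R) = (1.0000,-0.0000,0.0000)
R[0][2] = 1.0000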